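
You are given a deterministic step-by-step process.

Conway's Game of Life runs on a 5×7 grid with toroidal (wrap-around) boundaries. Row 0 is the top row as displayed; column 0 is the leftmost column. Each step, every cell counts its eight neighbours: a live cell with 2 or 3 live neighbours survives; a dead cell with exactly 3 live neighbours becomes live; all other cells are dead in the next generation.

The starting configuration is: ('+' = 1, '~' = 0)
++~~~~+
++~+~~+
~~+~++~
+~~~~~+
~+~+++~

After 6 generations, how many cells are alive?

t=0: ++~~~~+
++~+~~+
~~+~++~
+~~~~~+
~+~+++~
t=1: ~~~+~~~
~~~++~~
~~++++~
+++~~~+
~++~++~
t=2: ~~~~~+~
~~~~~+~
+~~~~++
+~~~~~+
~~~~+++
t=3: ~~~~~~~
~~~~++~
+~~~~+~
~~~~+~~
+~~~+~~
t=4: ~~~~++~
~~~~+++
~~~~~++
~~~~+++
~~~~~~~
t=5: ~~~~+~+
~~~~~~~
+~~~~~~
~~~~+~+
~~~~~~+
t=6: ~~~~~+~
~~~~~~~
~~~~~~~
+~~~~++
+~~~~~+

6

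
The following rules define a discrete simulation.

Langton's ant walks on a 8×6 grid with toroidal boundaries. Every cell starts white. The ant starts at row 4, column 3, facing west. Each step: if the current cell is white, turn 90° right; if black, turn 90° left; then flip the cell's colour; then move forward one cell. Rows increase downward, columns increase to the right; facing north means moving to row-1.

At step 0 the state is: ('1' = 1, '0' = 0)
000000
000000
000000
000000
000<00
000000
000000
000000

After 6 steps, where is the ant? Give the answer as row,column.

5,2

step 0: 000000
000000
000000
000000
000<00
000000
000000
000000
step 1: 000000
000000
000000
000^00
000100
000000
000000
000000
step 2: 000000
000000
000000
0001>0
000100
000000
000000
000000
step 3: 000000
000000
000000
000110
0001v0
000000
000000
000000
step 4: 000000
000000
000000
000110
000<10
000000
000000
000000
step 5: 000000
000000
000000
000110
000010
000v00
000000
000000
step 6: 000000
000000
000000
000110
000010
00<100
000000
000000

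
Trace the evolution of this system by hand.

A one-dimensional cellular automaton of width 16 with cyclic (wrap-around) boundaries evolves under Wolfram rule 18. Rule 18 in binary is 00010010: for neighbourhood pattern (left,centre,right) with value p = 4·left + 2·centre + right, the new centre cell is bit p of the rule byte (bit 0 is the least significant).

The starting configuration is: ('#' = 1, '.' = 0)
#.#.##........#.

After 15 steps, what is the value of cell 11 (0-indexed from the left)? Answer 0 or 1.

0

gen 0: #.#.##........#.
gen 1: ......#......#..
gen 2: .....#.#....#.#.
gen 3: ....#...#..#...#
gen 4: #..#.#.#.##.#.#.
gen 5: .##.............
gen 6: #..#............
gen 7: .##.#..........#
gen 8: .....#........#.
gen 9: ....#.#......#.#
gen 10: #..#...#....#...
gen 11: .##.#.#.#..#.#.#
gen 12: .........##.....
gen 13: ........#..#....
gen 14: .......#.##.#...
gen 15: ......#......#..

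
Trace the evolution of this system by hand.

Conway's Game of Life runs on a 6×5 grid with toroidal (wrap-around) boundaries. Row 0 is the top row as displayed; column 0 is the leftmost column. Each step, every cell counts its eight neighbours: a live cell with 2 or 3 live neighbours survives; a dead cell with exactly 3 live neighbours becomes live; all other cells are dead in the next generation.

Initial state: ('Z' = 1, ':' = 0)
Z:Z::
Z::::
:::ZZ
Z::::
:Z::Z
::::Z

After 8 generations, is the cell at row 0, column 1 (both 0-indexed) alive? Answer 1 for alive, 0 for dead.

0

0) Z:Z::
Z::::
:::ZZ
Z::::
:Z::Z
::::Z
1) ZZ::Z
ZZ:Z:
Z:::Z
Z::Z:
::::Z
:Z:ZZ
2) :::::
::ZZ:
::ZZ:
Z::Z:
::Z::
:ZZZ:
3) :Z:::
::ZZ:
:Z:::
:Z:ZZ
::::Z
:ZZZ:
4) :Z:::
:ZZ::
ZZ::Z
::ZZZ
:Z::Z
ZZZZ:
5) :::Z:
::Z::
::::Z
::Z::
:::::
:::ZZ
6) ::ZZZ
:::Z:
:::Z:
:::::
:::Z:
:::ZZ
7) ::Z::
:::::
:::::
:::::
:::ZZ
:::::
8) :::::
:::::
:::::
:::::
:::::
:::Z:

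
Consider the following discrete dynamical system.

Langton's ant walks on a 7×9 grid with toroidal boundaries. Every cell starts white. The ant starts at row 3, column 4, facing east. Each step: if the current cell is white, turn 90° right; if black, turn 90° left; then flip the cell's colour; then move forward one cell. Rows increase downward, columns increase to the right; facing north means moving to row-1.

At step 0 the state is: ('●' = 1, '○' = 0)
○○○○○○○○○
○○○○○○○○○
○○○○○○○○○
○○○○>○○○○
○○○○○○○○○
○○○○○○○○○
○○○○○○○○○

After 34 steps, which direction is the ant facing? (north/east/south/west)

t=0: ○○○○○○○○○
○○○○○○○○○
○○○○○○○○○
○○○○>○○○○
○○○○○○○○○
○○○○○○○○○
○○○○○○○○○
t=1: ○○○○○○○○○
○○○○○○○○○
○○○○○○○○○
○○○○●○○○○
○○○○v○○○○
○○○○○○○○○
○○○○○○○○○
t=2: ○○○○○○○○○
○○○○○○○○○
○○○○○○○○○
○○○○●○○○○
○○○<●○○○○
○○○○○○○○○
○○○○○○○○○
t=3: ○○○○○○○○○
○○○○○○○○○
○○○○○○○○○
○○○^●○○○○
○○○●●○○○○
○○○○○○○○○
○○○○○○○○○
t=4: ○○○○○○○○○
○○○○○○○○○
○○○○○○○○○
○○○●>○○○○
○○○●●○○○○
○○○○○○○○○
○○○○○○○○○
t=5: ○○○○○○○○○
○○○○○○○○○
○○○○^○○○○
○○○●○○○○○
○○○●●○○○○
○○○○○○○○○
○○○○○○○○○
t=6: ○○○○○○○○○
○○○○○○○○○
○○○○●>○○○
○○○●○○○○○
○○○●●○○○○
○○○○○○○○○
○○○○○○○○○
t=7: ○○○○○○○○○
○○○○○○○○○
○○○○●●○○○
○○○●○v○○○
○○○●●○○○○
○○○○○○○○○
○○○○○○○○○
t=8: ○○○○○○○○○
○○○○○○○○○
○○○○●●○○○
○○○●<●○○○
○○○●●○○○○
○○○○○○○○○
○○○○○○○○○
t=9: ○○○○○○○○○
○○○○○○○○○
○○○○^●○○○
○○○●●●○○○
○○○●●○○○○
○○○○○○○○○
○○○○○○○○○
t=10: ○○○○○○○○○
○○○○○○○○○
○○○<○●○○○
○○○●●●○○○
○○○●●○○○○
○○○○○○○○○
○○○○○○○○○
t=11: ○○○○○○○○○
○○○^○○○○○
○○○●○●○○○
○○○●●●○○○
○○○●●○○○○
○○○○○○○○○
○○○○○○○○○
t=12: ○○○○○○○○○
○○○●>○○○○
○○○●○●○○○
○○○●●●○○○
○○○●●○○○○
○○○○○○○○○
○○○○○○○○○
t=13: ○○○○○○○○○
○○○●●○○○○
○○○●v●○○○
○○○●●●○○○
○○○●●○○○○
○○○○○○○○○
○○○○○○○○○
t=14: ○○○○○○○○○
○○○●●○○○○
○○○<●●○○○
○○○●●●○○○
○○○●●○○○○
○○○○○○○○○
○○○○○○○○○
t=15: ○○○○○○○○○
○○○●●○○○○
○○○○●●○○○
○○○v●●○○○
○○○●●○○○○
○○○○○○○○○
○○○○○○○○○
t=16: ○○○○○○○○○
○○○●●○○○○
○○○○●●○○○
○○○○>●○○○
○○○●●○○○○
○○○○○○○○○
○○○○○○○○○
t=17: ○○○○○○○○○
○○○●●○○○○
○○○○^●○○○
○○○○○●○○○
○○○●●○○○○
○○○○○○○○○
○○○○○○○○○
t=18: ○○○○○○○○○
○○○●●○○○○
○○○<○●○○○
○○○○○●○○○
○○○●●○○○○
○○○○○○○○○
○○○○○○○○○
t=19: ○○○○○○○○○
○○○^●○○○○
○○○●○●○○○
○○○○○●○○○
○○○●●○○○○
○○○○○○○○○
○○○○○○○○○
t=20: ○○○○○○○○○
○○<○●○○○○
○○○●○●○○○
○○○○○●○○○
○○○●●○○○○
○○○○○○○○○
○○○○○○○○○
t=21: ○○^○○○○○○
○○●○●○○○○
○○○●○●○○○
○○○○○●○○○
○○○●●○○○○
○○○○○○○○○
○○○○○○○○○
t=22: ○○●>○○○○○
○○●○●○○○○
○○○●○●○○○
○○○○○●○○○
○○○●●○○○○
○○○○○○○○○
○○○○○○○○○
t=23: ○○●●○○○○○
○○●v●○○○○
○○○●○●○○○
○○○○○●○○○
○○○●●○○○○
○○○○○○○○○
○○○○○○○○○
t=24: ○○●●○○○○○
○○<●●○○○○
○○○●○●○○○
○○○○○●○○○
○○○●●○○○○
○○○○○○○○○
○○○○○○○○○
t=25: ○○●●○○○○○
○○○●●○○○○
○○v●○●○○○
○○○○○●○○○
○○○●●○○○○
○○○○○○○○○
○○○○○○○○○
t=26: ○○●●○○○○○
○○○●●○○○○
○<●●○●○○○
○○○○○●○○○
○○○●●○○○○
○○○○○○○○○
○○○○○○○○○
t=27: ○○●●○○○○○
○^○●●○○○○
○●●●○●○○○
○○○○○●○○○
○○○●●○○○○
○○○○○○○○○
○○○○○○○○○
t=28: ○○●●○○○○○
○●>●●○○○○
○●●●○●○○○
○○○○○●○○○
○○○●●○○○○
○○○○○○○○○
○○○○○○○○○
t=29: ○○●●○○○○○
○●●●●○○○○
○●v●○●○○○
○○○○○●○○○
○○○●●○○○○
○○○○○○○○○
○○○○○○○○○
t=30: ○○●●○○○○○
○●●●●○○○○
○●○>○●○○○
○○○○○●○○○
○○○●●○○○○
○○○○○○○○○
○○○○○○○○○
t=31: ○○●●○○○○○
○●●^●○○○○
○●○○○●○○○
○○○○○●○○○
○○○●●○○○○
○○○○○○○○○
○○○○○○○○○
t=32: ○○●●○○○○○
○●<○●○○○○
○●○○○●○○○
○○○○○●○○○
○○○●●○○○○
○○○○○○○○○
○○○○○○○○○
t=33: ○○●●○○○○○
○●○○●○○○○
○●v○○●○○○
○○○○○●○○○
○○○●●○○○○
○○○○○○○○○
○○○○○○○○○
t=34: ○○●●○○○○○
○●○○●○○○○
○<●○○●○○○
○○○○○●○○○
○○○●●○○○○
○○○○○○○○○
○○○○○○○○○

west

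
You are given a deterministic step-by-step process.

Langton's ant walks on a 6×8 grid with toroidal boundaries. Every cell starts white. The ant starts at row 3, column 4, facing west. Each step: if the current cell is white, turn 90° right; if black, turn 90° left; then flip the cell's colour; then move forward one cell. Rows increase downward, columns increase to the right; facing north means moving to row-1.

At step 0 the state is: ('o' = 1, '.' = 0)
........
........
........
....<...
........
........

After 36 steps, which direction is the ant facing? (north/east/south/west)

gen 0: ........
........
........
....<...
........
........
gen 1: ........
........
....^...
....o...
........
........
gen 2: ........
........
....o>..
....o...
........
........
gen 3: ........
........
....oo..
....ov..
........
........
gen 4: ........
........
....oo..
....<o..
........
........
gen 5: ........
........
....oo..
.....o..
....v...
........
gen 6: ........
........
....oo..
.....o..
...<o...
........
gen 7: ........
........
....oo..
...^.o..
...oo...
........
gen 8: ........
........
....oo..
...o>o..
...oo...
........
gen 9: ........
........
....oo..
...ooo..
...ov...
........
gen 10: ........
........
....oo..
...ooo..
...o.>..
........
gen 11: ........
........
....oo..
...ooo..
...o.o..
.....v..
gen 12: ........
........
....oo..
...ooo..
...o.o..
....<o..
gen 13: ........
........
....oo..
...ooo..
...o^o..
....oo..
gen 14: ........
........
....oo..
...ooo..
...oo>..
....oo..
gen 15: ........
........
....oo..
...oo^..
...oo...
....oo..
gen 16: ........
........
....oo..
...o<...
...oo...
....oo..
gen 17: ........
........
....oo..
...o....
...ov...
....oo..
gen 18: ........
........
....oo..
...o....
...o.>..
....oo..
gen 19: ........
........
....oo..
...o....
...o.o..
....ov..
gen 20: ........
........
....oo..
...o....
...o.o..
....o.>.
gen 21: ......v.
........
....oo..
...o....
...o.o..
....o.o.
gen 22: .....<o.
........
....oo..
...o....
...o.o..
....o.o.
gen 23: .....oo.
........
....oo..
...o....
...o.o..
....o^o.
gen 24: .....oo.
........
....oo..
...o....
...o.o..
....oo>.
gen 25: .....oo.
........
....oo..
...o....
...o.o^.
....oo..
gen 26: .....oo.
........
....oo..
...o....
...o.oo>
....oo..
gen 27: .....oo.
........
....oo..
...o....
...o.ooo
....oo.v
gen 28: .....oo.
........
....oo..
...o....
...o.ooo
....oo<o
gen 29: .....oo.
........
....oo..
...o....
...o.o^o
....oooo
gen 30: .....oo.
........
....oo..
...o....
...o.<.o
....oooo
gen 31: .....oo.
........
....oo..
...o....
...o...o
....ovoo
gen 32: .....oo.
........
....oo..
...o....
...o...o
....o.>o
gen 33: .....oo.
........
....oo..
...o....
...o..^o
....o..o
gen 34: .....oo.
........
....oo..
...o....
...o..o>
....o..o
gen 35: .....oo.
........
....oo..
...o...^
...o..o.
....o..o
gen 36: .....oo.
........
....oo..
>..o...o
...o..o.
....o..o

east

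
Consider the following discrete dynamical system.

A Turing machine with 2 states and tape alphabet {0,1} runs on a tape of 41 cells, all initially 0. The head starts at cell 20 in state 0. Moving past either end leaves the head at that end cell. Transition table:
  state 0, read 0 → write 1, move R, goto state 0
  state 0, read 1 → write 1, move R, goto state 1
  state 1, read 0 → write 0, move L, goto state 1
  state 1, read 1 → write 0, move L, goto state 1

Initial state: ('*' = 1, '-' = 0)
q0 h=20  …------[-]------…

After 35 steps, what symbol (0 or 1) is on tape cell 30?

0

[0] q0 h=20  …------[-]------…
[1] q0 h=21  …-----*[-]------…
[2] q0 h=22  …----**[-]------…
[3] q0 h=23  …---***[-]------…
[4] q0 h=24  …--****[-]------…
[5] q0 h=25  …-*****[-]------…
[6] q0 h=26  …******[-]------…
[7] q0 h=27  …******[-]------…
[8] q0 h=28  …******[-]------…
[9] q0 h=29  …******[-]------…
[10] q0 h=30  …******[-]------…
[11] q0 h=31  …******[-]------…
[12] q0 h=32  …******[-]------…
[13] q0 h=33  …******[-]------…
[14] q0 h=34  …******[-]------|
[15] q0 h=35  …******[-]-----|
[16] q0 h=36  …******[-]----|
[17] q0 h=37  …******[-]---|
[18] q0 h=38  …******[-]--|
[19] q0 h=39  …******[-]-|
[20] q0 h=40  …******[-]|
[21] q0 h=40  …******[*]|
[22] q1 h=40  …******[*]|
[23] q1 h=39  …******[*]-|
[24] q1 h=38  …******[*]--|
[25] q1 h=37  …******[*]---|
[26] q1 h=36  …******[*]----|
[27] q1 h=35  …******[*]-----|
[28] q1 h=34  …******[*]------|
[29] q1 h=33  …******[*]------…
[30] q1 h=32  …******[*]------…
[31] q1 h=31  …******[*]------…
[32] q1 h=30  …******[*]------…
[33] q1 h=29  …******[*]------…
[34] q1 h=28  …******[*]------…
[35] q1 h=27  …******[*]------…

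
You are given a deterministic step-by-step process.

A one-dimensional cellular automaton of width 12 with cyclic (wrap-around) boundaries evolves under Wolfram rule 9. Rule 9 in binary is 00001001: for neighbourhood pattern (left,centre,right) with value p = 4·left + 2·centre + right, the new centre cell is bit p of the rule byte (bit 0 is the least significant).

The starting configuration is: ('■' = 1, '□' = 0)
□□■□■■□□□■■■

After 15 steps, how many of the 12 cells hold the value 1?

0) □□■□■■□□□■■■
1) □□□□■□□■□■□□
2) ■■■□□□□□□□□■
3) □□□□■■■■■■□■
4) □■■□■□□□□□□□
5) □■□□□□■■■■■■
6) □□□■■□■□□□□□
7) ■■□■□□□□■■■■
8) □□□□□■■□■□□□
9) ■■■■□■□□□□■■
10) □□□□□□□■■□■□
11) ■■■■■■□■□□□□
12) ■□□□□□□□□■■□
13) □□■■■■■■□■□□
14) ■□■□□□□□□□□■
15) □□□□■■■■■■□■

7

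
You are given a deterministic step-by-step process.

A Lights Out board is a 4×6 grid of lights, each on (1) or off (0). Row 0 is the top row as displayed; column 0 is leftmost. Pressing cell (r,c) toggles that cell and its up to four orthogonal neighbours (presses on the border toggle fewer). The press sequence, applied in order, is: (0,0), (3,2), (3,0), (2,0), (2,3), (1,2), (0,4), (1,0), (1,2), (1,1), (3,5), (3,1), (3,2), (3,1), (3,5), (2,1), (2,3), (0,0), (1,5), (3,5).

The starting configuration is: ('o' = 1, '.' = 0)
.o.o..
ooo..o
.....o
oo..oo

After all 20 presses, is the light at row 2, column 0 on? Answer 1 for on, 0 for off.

gen 0: .o.o..
ooo..o
.....o
oo..oo
gen 1: o..o..
.oo..o
.....o
oo..oo
gen 2: o..o..
.oo..o
..o..o
o.oooo
gen 3: o..o..
.oo..o
o.o..o
.ooooo
gen 4: o..o..
ooo..o
.oo..o
oooooo
gen 5: o..o..
oooo.o
.o.ooo
ooo.oo
gen 6: o.oo..
o....o
.ooooo
ooo.oo
gen 7: o.o.oo
o...oo
.ooooo
ooo.oo
gen 8: ..o.oo
.o..oo
oooooo
ooo.oo
gen 9: ....oo
..oooo
oo.ooo
ooo.oo
gen 10: .o..oo
oo.ooo
o..ooo
ooo.oo
gen 11: .o..oo
oo.ooo
o..oo.
ooo...
gen 12: .o..oo
oo.ooo
oo.oo.
......
gen 13: .o..oo
oo.ooo
ooooo.
.ooo..
gen 14: .o..oo
oo.ooo
o.ooo.
o..o..
gen 15: .o..oo
oo.ooo
o.oooo
o..ooo
gen 16: .o..oo
o..ooo
.o.ooo
oo.ooo
gen 17: .o..oo
o...oo
.oo..o
oo..oo
gen 18: o...oo
....oo
.oo..o
oo..oo
gen 19: o...o.
......
.oo...
oo..oo
gen 20: o...o.
......
.oo..o
oo....

0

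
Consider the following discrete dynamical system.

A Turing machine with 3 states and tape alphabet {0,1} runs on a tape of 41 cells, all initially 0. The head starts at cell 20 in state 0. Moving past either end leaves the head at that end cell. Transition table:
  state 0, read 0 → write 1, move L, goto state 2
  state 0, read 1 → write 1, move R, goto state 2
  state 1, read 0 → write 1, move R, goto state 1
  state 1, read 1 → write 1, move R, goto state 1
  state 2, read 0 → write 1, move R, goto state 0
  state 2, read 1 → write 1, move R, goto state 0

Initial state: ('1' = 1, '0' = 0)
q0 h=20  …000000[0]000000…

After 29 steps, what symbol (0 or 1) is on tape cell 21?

gen 0: q0 h=20  …000000[0]000000…
gen 1: q2 h=19  …000000[0]100000…
gen 2: q0 h=20  …000001[1]000000…
gen 3: q2 h=21  …000011[0]000000…
gen 4: q0 h=22  …000111[0]000000…
gen 5: q2 h=21  …000011[1]100000…
gen 6: q0 h=22  …000111[1]000000…
gen 7: q2 h=23  …001111[0]000000…
gen 8: q0 h=24  …011111[0]000000…
gen 9: q2 h=23  …001111[1]100000…
gen 10: q0 h=24  …011111[1]000000…
gen 11: q2 h=25  …111111[0]000000…
gen 12: q0 h=26  …111111[0]000000…
gen 13: q2 h=25  …111111[1]100000…
gen 14: q0 h=26  …111111[1]000000…
gen 15: q2 h=27  …111111[0]000000…
gen 16: q0 h=28  …111111[0]000000…
gen 17: q2 h=27  …111111[1]100000…
gen 18: q0 h=28  …111111[1]000000…
gen 19: q2 h=29  …111111[0]000000…
gen 20: q0 h=30  …111111[0]000000…
gen 21: q2 h=29  …111111[1]100000…
gen 22: q0 h=30  …111111[1]000000…
gen 23: q2 h=31  …111111[0]000000…
gen 24: q0 h=32  …111111[0]000000…
gen 25: q2 h=31  …111111[1]100000…
gen 26: q0 h=32  …111111[1]000000…
gen 27: q2 h=33  …111111[0]000000…
gen 28: q0 h=34  …111111[0]000000|
gen 29: q2 h=33  …111111[1]100000…

1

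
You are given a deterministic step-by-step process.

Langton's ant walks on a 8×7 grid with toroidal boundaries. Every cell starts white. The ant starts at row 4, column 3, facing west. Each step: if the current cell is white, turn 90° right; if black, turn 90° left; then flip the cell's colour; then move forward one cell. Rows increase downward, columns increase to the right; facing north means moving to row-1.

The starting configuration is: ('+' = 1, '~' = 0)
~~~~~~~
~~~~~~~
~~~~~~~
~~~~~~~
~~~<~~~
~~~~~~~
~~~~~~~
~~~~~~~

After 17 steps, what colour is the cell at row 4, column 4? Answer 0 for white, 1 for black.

0

[0] ~~~~~~~
~~~~~~~
~~~~~~~
~~~~~~~
~~~<~~~
~~~~~~~
~~~~~~~
~~~~~~~
[1] ~~~~~~~
~~~~~~~
~~~~~~~
~~~^~~~
~~~+~~~
~~~~~~~
~~~~~~~
~~~~~~~
[2] ~~~~~~~
~~~~~~~
~~~~~~~
~~~+>~~
~~~+~~~
~~~~~~~
~~~~~~~
~~~~~~~
[3] ~~~~~~~
~~~~~~~
~~~~~~~
~~~++~~
~~~+v~~
~~~~~~~
~~~~~~~
~~~~~~~
[4] ~~~~~~~
~~~~~~~
~~~~~~~
~~~++~~
~~~<+~~
~~~~~~~
~~~~~~~
~~~~~~~
[5] ~~~~~~~
~~~~~~~
~~~~~~~
~~~++~~
~~~~+~~
~~~v~~~
~~~~~~~
~~~~~~~
[6] ~~~~~~~
~~~~~~~
~~~~~~~
~~~++~~
~~~~+~~
~~<+~~~
~~~~~~~
~~~~~~~
[7] ~~~~~~~
~~~~~~~
~~~~~~~
~~~++~~
~~^~+~~
~~++~~~
~~~~~~~
~~~~~~~
[8] ~~~~~~~
~~~~~~~
~~~~~~~
~~~++~~
~~+>+~~
~~++~~~
~~~~~~~
~~~~~~~
[9] ~~~~~~~
~~~~~~~
~~~~~~~
~~~++~~
~~+++~~
~~+v~~~
~~~~~~~
~~~~~~~
[10] ~~~~~~~
~~~~~~~
~~~~~~~
~~~++~~
~~+++~~
~~+~>~~
~~~~~~~
~~~~~~~
[11] ~~~~~~~
~~~~~~~
~~~~~~~
~~~++~~
~~+++~~
~~+~+~~
~~~~v~~
~~~~~~~
[12] ~~~~~~~
~~~~~~~
~~~~~~~
~~~++~~
~~+++~~
~~+~+~~
~~~<+~~
~~~~~~~
[13] ~~~~~~~
~~~~~~~
~~~~~~~
~~~++~~
~~+++~~
~~+^+~~
~~~++~~
~~~~~~~
[14] ~~~~~~~
~~~~~~~
~~~~~~~
~~~++~~
~~+++~~
~~++>~~
~~~++~~
~~~~~~~
[15] ~~~~~~~
~~~~~~~
~~~~~~~
~~~++~~
~~++^~~
~~++~~~
~~~++~~
~~~~~~~
[16] ~~~~~~~
~~~~~~~
~~~~~~~
~~~++~~
~~+<~~~
~~++~~~
~~~++~~
~~~~~~~
[17] ~~~~~~~
~~~~~~~
~~~~~~~
~~~++~~
~~+~~~~
~~+v~~~
~~~++~~
~~~~~~~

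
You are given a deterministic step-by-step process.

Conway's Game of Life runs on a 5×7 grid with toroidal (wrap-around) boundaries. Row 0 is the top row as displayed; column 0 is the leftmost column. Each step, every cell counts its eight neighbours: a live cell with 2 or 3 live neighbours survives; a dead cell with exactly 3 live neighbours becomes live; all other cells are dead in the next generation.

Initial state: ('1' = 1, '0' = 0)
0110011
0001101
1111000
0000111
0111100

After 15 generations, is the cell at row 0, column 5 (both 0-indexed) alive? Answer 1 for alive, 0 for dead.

0

t=0: 0110011
0001101
1111000
0000111
0111100
t=1: 0100001
0000101
1110000
0000011
0100000
t=2: 0000010
0010011
1100000
0010001
0000011
t=3: 0000100
1100011
1110010
0100011
0000011
t=4: 0000100
0010110
0010100
0110100
1000101
t=5: 0000101
0000110
0010100
1110100
1100100
t=6: 1001101
0000100
0010100
1010110
0010101
t=7: 1000101
0000100
0100100
0010101
0010000
t=8: 0001010
1001100
0000100
0110010
1100001
t=9: 0111010
0001010
0110110
0110011
1100111
t=10: 0101000
0000011
1100000
0000000
0000000
t=11: 0000000
0110001
1000001
0000000
0000000
t=12: 0000000
0100001
1100001
0000000
0000000
t=13: 0000000
0100001
0100001
1000000
0000000
t=14: 0000000
0000000
0100001
1000000
0000000
t=15: 0000000
0000000
1000000
1000000
0000000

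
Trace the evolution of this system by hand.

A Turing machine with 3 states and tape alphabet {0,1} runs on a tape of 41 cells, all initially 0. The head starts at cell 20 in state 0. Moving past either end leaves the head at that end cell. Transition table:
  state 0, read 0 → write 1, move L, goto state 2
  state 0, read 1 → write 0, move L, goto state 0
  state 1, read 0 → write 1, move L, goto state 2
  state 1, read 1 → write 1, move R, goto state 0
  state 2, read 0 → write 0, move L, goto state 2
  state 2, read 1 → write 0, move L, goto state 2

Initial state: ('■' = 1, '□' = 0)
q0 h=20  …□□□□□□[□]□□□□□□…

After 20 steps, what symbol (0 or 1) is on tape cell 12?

0

[0] q0 h=20  …□□□□□□[□]□□□□□□…
[1] q2 h=19  …□□□□□□[□]■□□□□□…
[2] q2 h=18  …□□□□□□[□]□■□□□□…
[3] q2 h=17  …□□□□□□[□]□□■□□□…
[4] q2 h=16  …□□□□□□[□]□□□■□□…
[5] q2 h=15  …□□□□□□[□]□□□□■□…
[6] q2 h=14  …□□□□□□[□]□□□□□■…
[7] q2 h=13  …□□□□□□[□]□□□□□□…
[8] q2 h=12  …□□□□□□[□]□□□□□□…
[9] q2 h=11  …□□□□□□[□]□□□□□□…
[10] q2 h=10  …□□□□□□[□]□□□□□□…
[11] q2 h= 9  …□□□□□□[□]□□□□□□…
[12] q2 h= 8  …□□□□□□[□]□□□□□□…
[13] q2 h= 7  …□□□□□□[□]□□□□□□…
[14] q2 h= 6  |□□□□□□[□]□□□□□□…
[15] q2 h= 5  |□□□□□[□]□□□□□□…
[16] q2 h= 4  |□□□□[□]□□□□□□…
[17] q2 h= 3  |□□□[□]□□□□□□…
[18] q2 h= 2  |□□[□]□□□□□□…
[19] q2 h= 1  |□[□]□□□□□□…
[20] q2 h= 0  |[□]□□□□□□…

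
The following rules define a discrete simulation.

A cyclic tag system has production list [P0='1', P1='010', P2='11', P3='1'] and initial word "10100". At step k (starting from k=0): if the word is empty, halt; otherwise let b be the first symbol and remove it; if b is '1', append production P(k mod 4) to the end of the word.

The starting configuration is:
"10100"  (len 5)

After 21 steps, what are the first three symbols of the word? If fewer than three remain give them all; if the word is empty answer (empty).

gen 0: "10100"  (len 5)
gen 1: "01001"  (len 5)
gen 2: "1001"  (len 4)
gen 3: "00111"  (len 5)
gen 4: "0111"  (len 4)
gen 5: "111"  (len 3)
gen 6: "11010"  (len 5)
gen 7: "101011"  (len 6)
gen 8: "010111"  (len 6)
gen 9: "10111"  (len 5)
gen 10: "0111010"  (len 7)
gen 11: "111010"  (len 6)
gen 12: "110101"  (len 6)
gen 13: "101011"  (len 6)
gen 14: "01011010"  (len 8)
gen 15: "1011010"  (len 7)
gen 16: "0110101"  (len 7)
gen 17: "110101"  (len 6)
gen 18: "10101010"  (len 8)
gen 19: "010101011"  (len 9)
gen 20: "10101011"  (len 8)
gen 21: "01010111"  (len 8)

010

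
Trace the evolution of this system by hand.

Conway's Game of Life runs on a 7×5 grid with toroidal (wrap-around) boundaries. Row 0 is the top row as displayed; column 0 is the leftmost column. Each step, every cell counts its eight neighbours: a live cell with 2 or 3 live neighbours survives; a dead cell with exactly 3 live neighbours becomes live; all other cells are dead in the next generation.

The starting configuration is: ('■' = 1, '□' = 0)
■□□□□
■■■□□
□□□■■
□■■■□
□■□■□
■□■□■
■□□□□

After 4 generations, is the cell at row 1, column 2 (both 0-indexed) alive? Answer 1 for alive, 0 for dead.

0

step 0: ■□□□□
■■■□□
□□□■■
□■■■□
□■□■□
■□■□■
■□□□□
step 1: ■□□□■
■■■■□
□□□□■
■■□□□
□□□□□
■□■■■
■□□□□
step 2: □□■■□
□■■■□
□□□■■
■□□□□
□□■■□
■■□■■
□□□□□
step 3: □■□■□
□■□□□
■■□■■
□□■□□
□□■■□
■■□■■
■■□□□
step 4: □■□□□
□■□■□
■■□■■
■□□□□
■□□□□
□□□■□
□□□■□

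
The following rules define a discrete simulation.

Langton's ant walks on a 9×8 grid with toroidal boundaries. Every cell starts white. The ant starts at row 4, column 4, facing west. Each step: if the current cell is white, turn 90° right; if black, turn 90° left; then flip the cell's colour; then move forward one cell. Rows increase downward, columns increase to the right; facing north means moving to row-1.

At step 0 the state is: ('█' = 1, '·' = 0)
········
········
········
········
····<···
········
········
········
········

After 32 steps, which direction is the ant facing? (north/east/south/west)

gen 0: ········
········
········
········
····<···
········
········
········
········
gen 1: ········
········
········
····^···
····█···
········
········
········
········
gen 2: ········
········
········
····█>··
····█···
········
········
········
········
gen 3: ········
········
········
····██··
····█v··
········
········
········
········
gen 4: ········
········
········
····██··
····<█··
········
········
········
········
gen 5: ········
········
········
····██··
·····█··
····v···
········
········
········
gen 6: ········
········
········
····██··
·····█··
···<█···
········
········
········
gen 7: ········
········
········
····██··
···^·█··
···██···
········
········
········
gen 8: ········
········
········
····██··
···█>█··
···██···
········
········
········
gen 9: ········
········
········
····██··
···███··
···█v···
········
········
········
gen 10: ········
········
········
····██··
···███··
···█·>··
········
········
········
gen 11: ········
········
········
····██··
···███··
···█·█··
·····v··
········
········
gen 12: ········
········
········
····██··
···███··
···█·█··
····<█··
········
········
gen 13: ········
········
········
····██··
···███··
···█^█··
····██··
········
········
gen 14: ········
········
········
····██··
···███··
···██>··
····██··
········
········
gen 15: ········
········
········
····██··
···██^··
···██···
····██··
········
········
gen 16: ········
········
········
····██··
···█<···
···██···
····██··
········
········
gen 17: ········
········
········
····██··
···█····
···█v···
····██··
········
········
gen 18: ········
········
········
····██··
···█····
···█·>··
····██··
········
········
gen 19: ········
········
········
····██··
···█····
···█·█··
····█v··
········
········
gen 20: ········
········
········
····██··
···█····
···█·█··
····█·>·
········
········
gen 21: ········
········
········
····██··
···█····
···█·█··
····█·█·
······v·
········
gen 22: ········
········
········
····██··
···█····
···█·█··
····█·█·
·····<█·
········
gen 23: ········
········
········
····██··
···█····
···█·█··
····█^█·
·····██·
········
gen 24: ········
········
········
····██··
···█····
···█·█··
····██>·
·····██·
········
gen 25: ········
········
········
····██··
···█····
···█·█^·
····██··
·····██·
········
gen 26: ········
········
········
····██··
···█····
···█·██>
····██··
·····██·
········
gen 27: ········
········
········
····██··
···█····
···█·███
····██·v
·····██·
········
gen 28: ········
········
········
····██··
···█····
···█·███
····██<█
·····██·
········
gen 29: ········
········
········
····██··
···█····
···█·█^█
····████
·····██·
········
gen 30: ········
········
········
····██··
···█····
···█·<·█
····████
·····██·
········
gen 31: ········
········
········
····██··
···█····
···█···█
····█v██
·····██·
········
gen 32: ········
········
········
····██··
···█····
···█···█
····█·>█
·····██·
········

east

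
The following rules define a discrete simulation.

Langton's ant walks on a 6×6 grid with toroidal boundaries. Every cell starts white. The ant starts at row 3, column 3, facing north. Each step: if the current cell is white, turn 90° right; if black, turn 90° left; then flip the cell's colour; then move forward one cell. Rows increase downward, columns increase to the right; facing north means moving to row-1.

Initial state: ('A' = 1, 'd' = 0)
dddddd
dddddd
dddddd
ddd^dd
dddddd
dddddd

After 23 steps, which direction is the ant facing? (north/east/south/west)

step 0: dddddd
dddddd
dddddd
ddd^dd
dddddd
dddddd
step 1: dddddd
dddddd
dddddd
dddA>d
dddddd
dddddd
step 2: dddddd
dddddd
dddddd
dddAAd
ddddvd
dddddd
step 3: dddddd
dddddd
dddddd
dddAAd
ddd<Ad
dddddd
step 4: dddddd
dddddd
dddddd
ddd^Ad
dddAAd
dddddd
step 5: dddddd
dddddd
dddddd
dd<dAd
dddAAd
dddddd
step 6: dddddd
dddddd
dd^ddd
ddAdAd
dddAAd
dddddd
step 7: dddddd
dddddd
ddA>dd
ddAdAd
dddAAd
dddddd
step 8: dddddd
dddddd
ddAAdd
ddAvAd
dddAAd
dddddd
step 9: dddddd
dddddd
ddAAdd
dd<AAd
dddAAd
dddddd
step 10: dddddd
dddddd
ddAAdd
dddAAd
ddvAAd
dddddd
step 11: dddddd
dddddd
ddAAdd
dddAAd
d<AAAd
dddddd
step 12: dddddd
dddddd
ddAAdd
d^dAAd
dAAAAd
dddddd
step 13: dddddd
dddddd
ddAAdd
dA>AAd
dAAAAd
dddddd
step 14: dddddd
dddddd
ddAAdd
dAAAAd
dAvAAd
dddddd
step 15: dddddd
dddddd
ddAAdd
dAAAAd
dAd>Ad
dddddd
step 16: dddddd
dddddd
ddAAdd
dAA^Ad
dAddAd
dddddd
step 17: dddddd
dddddd
ddAAdd
dA<dAd
dAddAd
dddddd
step 18: dddddd
dddddd
ddAAdd
dAddAd
dAvdAd
dddddd
step 19: dddddd
dddddd
ddAAdd
dAddAd
d<AdAd
dddddd
step 20: dddddd
dddddd
ddAAdd
dAddAd
ddAdAd
dvdddd
step 21: dddddd
dddddd
ddAAdd
dAddAd
ddAdAd
<Adddd
step 22: dddddd
dddddd
ddAAdd
dAddAd
^dAdAd
AAdddd
step 23: dddddd
dddddd
ddAAdd
dAddAd
A>AdAd
AAdddd

east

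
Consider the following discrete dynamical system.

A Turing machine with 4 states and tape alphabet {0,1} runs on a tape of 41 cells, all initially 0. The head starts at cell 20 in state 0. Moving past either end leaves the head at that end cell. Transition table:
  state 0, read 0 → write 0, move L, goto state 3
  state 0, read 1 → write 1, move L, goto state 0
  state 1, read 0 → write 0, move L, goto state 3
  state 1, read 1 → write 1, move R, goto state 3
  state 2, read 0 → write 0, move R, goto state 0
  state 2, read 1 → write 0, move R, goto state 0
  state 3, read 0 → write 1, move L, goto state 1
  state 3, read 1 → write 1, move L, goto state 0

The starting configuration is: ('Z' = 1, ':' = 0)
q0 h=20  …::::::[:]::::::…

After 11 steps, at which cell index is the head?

gen 0: q0 h=20  …::::::[:]::::::…
gen 1: q3 h=19  …::::::[:]::::::…
gen 2: q1 h=18  …::::::[:]Z:::::…
gen 3: q3 h=17  …::::::[:]:Z::::…
gen 4: q1 h=16  …::::::[:]Z:Z:::…
gen 5: q3 h=15  …::::::[:]:Z:Z::…
gen 6: q1 h=14  …::::::[:]Z:Z:Z:…
gen 7: q3 h=13  …::::::[:]:Z:Z:Z…
gen 8: q1 h=12  …::::::[:]Z:Z:Z:…
gen 9: q3 h=11  …::::::[:]:Z:Z:Z…
gen 10: q1 h=10  …::::::[:]Z:Z:Z:…
gen 11: q3 h= 9  …::::::[:]:Z:Z:Z…

9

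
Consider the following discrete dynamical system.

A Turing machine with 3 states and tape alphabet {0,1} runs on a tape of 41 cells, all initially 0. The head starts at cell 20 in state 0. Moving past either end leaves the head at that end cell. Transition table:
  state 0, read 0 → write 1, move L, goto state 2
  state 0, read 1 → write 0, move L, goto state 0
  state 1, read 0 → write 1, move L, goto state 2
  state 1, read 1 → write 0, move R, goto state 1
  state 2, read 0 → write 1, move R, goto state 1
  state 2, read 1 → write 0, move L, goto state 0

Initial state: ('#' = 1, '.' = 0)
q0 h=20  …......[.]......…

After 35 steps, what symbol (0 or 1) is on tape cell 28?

0) q0 h=20  …......[.]......…
1) q2 h=19  …......[.]#.....…
2) q1 h=20  ….....#[#]......…
3) q1 h=21  …....#.[.]......…
4) q2 h=20  ….....#[.]#.....…
5) q1 h=21  …....##[#]......…
6) q1 h=22  …...##.[.]......…
7) q2 h=21  …....##[.]#.....…
8) q1 h=22  …...###[#]......…
9) q1 h=23  …..###.[.]......…
10) q2 h=22  …...###[.]#.....…
11) q1 h=23  …..####[#]......…
12) q1 h=24  ….####.[.]......…
13) q2 h=23  …..####[.]#.....…
14) q1 h=24  ….#####[#]......…
15) q1 h=25  …#####.[.]......…
16) q2 h=24  ….#####[.]#.....…
17) q1 h=25  …######[#]......…
18) q1 h=26  …#####.[.]......…
19) q2 h=25  …######[.]#.....…
20) q1 h=26  …######[#]......…
21) q1 h=27  …#####.[.]......…
22) q2 h=26  …######[.]#.....…
23) q1 h=27  …######[#]......…
24) q1 h=28  …#####.[.]......…
25) q2 h=27  …######[.]#.....…
26) q1 h=28  …######[#]......…
27) q1 h=29  …#####.[.]......…
28) q2 h=28  …######[.]#.....…
29) q1 h=29  …######[#]......…
30) q1 h=30  …#####.[.]......…
31) q2 h=29  …######[.]#.....…
32) q1 h=30  …######[#]......…
33) q1 h=31  …#####.[.]......…
34) q2 h=30  …######[.]#.....…
35) q1 h=31  …######[#]......…

1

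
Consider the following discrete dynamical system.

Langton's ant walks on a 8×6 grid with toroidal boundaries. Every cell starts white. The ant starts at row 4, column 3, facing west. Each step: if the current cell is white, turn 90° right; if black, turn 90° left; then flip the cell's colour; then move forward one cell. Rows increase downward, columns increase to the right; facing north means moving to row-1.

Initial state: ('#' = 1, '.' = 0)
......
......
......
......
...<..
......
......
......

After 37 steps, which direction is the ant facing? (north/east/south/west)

k=0  ......
......
......
......
...<..
......
......
......
k=1  ......
......
......
...^..
...#..
......
......
......
k=2  ......
......
......
...#>.
...#..
......
......
......
k=3  ......
......
......
...##.
...#v.
......
......
......
k=4  ......
......
......
...##.
...<#.
......
......
......
k=5  ......
......
......
...##.
....#.
...v..
......
......
k=6  ......
......
......
...##.
....#.
..<#..
......
......
k=7  ......
......
......
...##.
..^.#.
..##..
......
......
k=8  ......
......
......
...##.
..#>#.
..##..
......
......
k=9  ......
......
......
...##.
..###.
..#v..
......
......
k=10  ......
......
......
...##.
..###.
..#.>.
......
......
k=11  ......
......
......
...##.
..###.
..#.#.
....v.
......
k=12  ......
......
......
...##.
..###.
..#.#.
...<#.
......
k=13  ......
......
......
...##.
..###.
..#^#.
...##.
......
k=14  ......
......
......
...##.
..###.
..##>.
...##.
......
k=15  ......
......
......
...##.
..##^.
..##..
...##.
......
k=16  ......
......
......
...##.
..#<..
..##..
...##.
......
k=17  ......
......
......
...##.
..#...
..#v..
...##.
......
k=18  ......
......
......
...##.
..#...
..#.>.
...##.
......
k=19  ......
......
......
...##.
..#...
..#.#.
...#v.
......
k=20  ......
......
......
...##.
..#...
..#.#.
...#.>
......
k=21  ......
......
......
...##.
..#...
..#.#.
...#.#
.....v
k=22  ......
......
......
...##.
..#...
..#.#.
...#.#
....<#
k=23  ......
......
......
...##.
..#...
..#.#.
...#^#
....##
k=24  ......
......
......
...##.
..#...
..#.#.
...##>
....##
k=25  ......
......
......
...##.
..#...
..#.#^
...##.
....##
k=26  ......
......
......
...##.
..#...
>.#.##
...##.
....##
k=27  ......
......
......
...##.
..#...
#.#.##
v..##.
....##
k=28  ......
......
......
...##.
..#...
#.#.##
#..##<
....##
k=29  ......
......
......
...##.
..#...
#.#.#^
#..###
....##
k=30  ......
......
......
...##.
..#...
#.#.<.
#..###
....##
k=31  ......
......
......
...##.
..#...
#.#...
#..#v#
....##
k=32  ......
......
......
...##.
..#...
#.#...
#..#.>
....##
k=33  ......
......
......
...##.
..#...
#.#..^
#..#..
....##
k=34  ......
......
......
...##.
..#...
>.#..#
#..#..
....##
k=35  ......
......
......
...##.
^.#...
..#..#
#..#..
....##
k=36  ......
......
......
...##.
#>#...
..#..#
#..#..
....##
k=37  ......
......
......
...##.
###...
.v#..#
#..#..
....##

south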